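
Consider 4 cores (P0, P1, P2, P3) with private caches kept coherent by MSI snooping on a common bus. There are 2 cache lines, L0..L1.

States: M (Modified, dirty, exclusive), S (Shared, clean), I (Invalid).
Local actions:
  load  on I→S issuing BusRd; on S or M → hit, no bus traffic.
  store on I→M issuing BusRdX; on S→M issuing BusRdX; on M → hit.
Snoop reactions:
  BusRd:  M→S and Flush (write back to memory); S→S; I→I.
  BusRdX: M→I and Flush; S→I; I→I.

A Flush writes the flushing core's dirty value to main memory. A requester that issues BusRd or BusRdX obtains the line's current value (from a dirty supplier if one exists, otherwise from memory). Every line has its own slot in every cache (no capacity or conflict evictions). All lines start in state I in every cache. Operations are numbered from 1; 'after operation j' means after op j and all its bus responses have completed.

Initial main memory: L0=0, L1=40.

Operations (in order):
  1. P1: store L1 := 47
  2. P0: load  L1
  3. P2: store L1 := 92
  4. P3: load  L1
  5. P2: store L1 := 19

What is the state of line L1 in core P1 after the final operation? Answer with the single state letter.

[1] P1: store L1 := 47 | P0:I, P1:M(47), P2:I, P3:I | bus: BusRdX
[2] P0: load  L1 | P0:S(47), P1:S(47), P2:I, P3:I | bus: BusRd,Flush
[3] P2: store L1 := 92 | P0:I, P1:I, P2:M(92), P3:I | bus: BusRdX
[4] P3: load  L1 | P0:I, P1:I, P2:S(92), P3:S(92) | bus: BusRd,Flush
[5] P2: store L1 := 19 | P0:I, P1:I, P2:M(19), P3:I | bus: BusRdX

state = I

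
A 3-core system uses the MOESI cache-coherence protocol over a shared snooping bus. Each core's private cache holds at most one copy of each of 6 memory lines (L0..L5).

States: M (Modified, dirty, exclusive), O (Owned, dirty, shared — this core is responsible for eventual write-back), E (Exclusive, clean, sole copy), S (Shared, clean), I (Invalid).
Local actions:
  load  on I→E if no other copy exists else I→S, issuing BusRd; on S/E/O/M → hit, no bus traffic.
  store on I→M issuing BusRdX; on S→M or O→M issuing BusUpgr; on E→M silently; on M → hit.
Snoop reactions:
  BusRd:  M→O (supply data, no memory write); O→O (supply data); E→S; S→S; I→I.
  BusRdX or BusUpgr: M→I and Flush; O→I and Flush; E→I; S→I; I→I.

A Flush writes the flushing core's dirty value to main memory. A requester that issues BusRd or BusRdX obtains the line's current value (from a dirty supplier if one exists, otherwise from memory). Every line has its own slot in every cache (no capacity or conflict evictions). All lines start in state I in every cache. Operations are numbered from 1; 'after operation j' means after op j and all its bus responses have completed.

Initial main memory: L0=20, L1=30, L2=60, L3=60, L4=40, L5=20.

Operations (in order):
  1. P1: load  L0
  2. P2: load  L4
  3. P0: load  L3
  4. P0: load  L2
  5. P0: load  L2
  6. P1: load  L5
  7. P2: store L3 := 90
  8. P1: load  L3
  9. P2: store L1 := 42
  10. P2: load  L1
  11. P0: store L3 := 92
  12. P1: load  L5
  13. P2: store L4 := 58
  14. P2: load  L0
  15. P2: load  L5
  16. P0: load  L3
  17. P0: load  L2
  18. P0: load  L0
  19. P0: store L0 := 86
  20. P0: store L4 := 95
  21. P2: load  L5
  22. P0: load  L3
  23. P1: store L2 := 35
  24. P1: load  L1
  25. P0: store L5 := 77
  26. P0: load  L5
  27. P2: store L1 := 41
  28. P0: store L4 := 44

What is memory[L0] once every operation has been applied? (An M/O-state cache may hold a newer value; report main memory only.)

memory[L0] = 20

  op1 P1: load  L0 → I/E/I on L0; bus BusRd; mem=20
  op2 P2: load  L4 → I/I/E on L4; bus BusRd; mem=40
  op3 P0: load  L3 → E/I/I on L3; bus BusRd; mem=60
  op4 P0: load  L2 → E/I/I on L2; bus BusRd; mem=60
  op5 P0: load  L2 → E/I/I on L2; bus (none); mem=60
  op6 P1: load  L5 → I/E/I on L5; bus BusRd; mem=20
  op7 P2: store L3 := 90 → I/I/M on L3; bus BusRdX; mem=60
  op8 P1: load  L3 → I/S/O on L3; bus BusRd; mem=60
  op9 P2: store L1 := 42 → I/I/M on L1; bus BusRdX; mem=30
  op10 P2: load  L1 → I/I/M on L1; bus (none); mem=30
  op11 P0: store L3 := 92 → M/I/I on L3; bus BusRdX Flush; mem=90
  op12 P1: load  L5 → I/E/I on L5; bus (none); mem=20
  op13 P2: store L4 := 58 → I/I/M on L4; bus (none); mem=40
  op14 P2: load  L0 → I/S/S on L0; bus BusRd; mem=20
  op15 P2: load  L5 → I/S/S on L5; bus BusRd; mem=20
  op16 P0: load  L3 → M/I/I on L3; bus (none); mem=90
  op17 P0: load  L2 → E/I/I on L2; bus (none); mem=60
  op18 P0: load  L0 → S/S/S on L0; bus BusRd; mem=20
  op19 P0: store L0 := 86 → M/I/I on L0; bus BusUpgr; mem=20
  op20 P0: store L4 := 95 → M/I/I on L4; bus BusRdX Flush; mem=58
  op21 P2: load  L5 → I/S/S on L5; bus (none); mem=20
  op22 P0: load  L3 → M/I/I on L3; bus (none); mem=90
  op23 P1: store L2 := 35 → I/M/I on L2; bus BusRdX; mem=60
  op24 P1: load  L1 → I/S/O on L1; bus BusRd; mem=30
  op25 P0: store L5 := 77 → M/I/I on L5; bus BusRdX; mem=20
  op26 P0: load  L5 → M/I/I on L5; bus (none); mem=20
  op27 P2: store L1 := 41 → I/I/M on L1; bus BusUpgr; mem=30
  op28 P0: store L4 := 44 → M/I/I on L4; bus (none); mem=58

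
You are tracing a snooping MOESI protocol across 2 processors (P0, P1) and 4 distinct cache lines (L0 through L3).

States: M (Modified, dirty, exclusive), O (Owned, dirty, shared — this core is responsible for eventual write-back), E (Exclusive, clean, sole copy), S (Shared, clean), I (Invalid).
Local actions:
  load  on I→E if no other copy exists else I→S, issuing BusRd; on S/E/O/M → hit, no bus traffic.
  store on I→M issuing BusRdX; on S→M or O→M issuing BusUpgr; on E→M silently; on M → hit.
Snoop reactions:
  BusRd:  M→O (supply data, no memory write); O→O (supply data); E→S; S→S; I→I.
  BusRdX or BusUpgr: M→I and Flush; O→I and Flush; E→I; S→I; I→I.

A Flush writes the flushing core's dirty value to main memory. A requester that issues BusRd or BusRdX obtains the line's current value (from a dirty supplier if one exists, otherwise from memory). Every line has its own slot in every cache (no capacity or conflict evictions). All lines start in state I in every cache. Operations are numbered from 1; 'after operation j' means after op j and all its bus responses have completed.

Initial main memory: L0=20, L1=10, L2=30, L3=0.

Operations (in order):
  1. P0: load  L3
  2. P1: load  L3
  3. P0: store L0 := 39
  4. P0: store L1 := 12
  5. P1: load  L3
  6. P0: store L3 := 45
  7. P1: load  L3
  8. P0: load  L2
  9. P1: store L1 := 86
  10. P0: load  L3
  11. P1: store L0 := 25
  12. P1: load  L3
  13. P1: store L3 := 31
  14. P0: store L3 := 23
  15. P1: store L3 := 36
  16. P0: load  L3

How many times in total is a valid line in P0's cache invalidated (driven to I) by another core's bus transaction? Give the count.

invalidations = 4

step 1: P0: load  L3  ⟶  EI  (L3)  txn=BusRd  M[L3]=0
step 2: P1: load  L3  ⟶  SS  (L3)  txn=BusRd  M[L3]=0
step 3: P0: store L0 := 39  ⟶  MI  (L0)  txn=BusRdX  M[L0]=20
step 4: P0: store L1 := 12  ⟶  MI  (L1)  txn=BusRdX  M[L1]=10
step 5: P1: load  L3  ⟶  SS  (L3)  txn=∅  M[L3]=0
step 6: P0: store L3 := 45  ⟶  MI  (L3)  txn=BusUpgr  M[L3]=0
step 7: P1: load  L3  ⟶  OS  (L3)  txn=BusRd  M[L3]=0
step 8: P0: load  L2  ⟶  EI  (L2)  txn=BusRd  M[L2]=30
step 9: P1: store L1 := 86  ⟶  IM  (L1)  txn=BusRdX+Flush  M[L1]=12
step 10: P0: load  L3  ⟶  OS  (L3)  txn=∅  M[L3]=0
step 11: P1: store L0 := 25  ⟶  IM  (L0)  txn=BusRdX+Flush  M[L0]=39
step 12: P1: load  L3  ⟶  OS  (L3)  txn=∅  M[L3]=0
step 13: P1: store L3 := 31  ⟶  IM  (L3)  txn=BusUpgr+Flush  M[L3]=45
step 14: P0: store L3 := 23  ⟶  MI  (L3)  txn=BusRdX+Flush  M[L3]=31
step 15: P1: store L3 := 36  ⟶  IM  (L3)  txn=BusRdX+Flush  M[L3]=23
step 16: P0: load  L3  ⟶  SO  (L3)  txn=BusRd  M[L3]=23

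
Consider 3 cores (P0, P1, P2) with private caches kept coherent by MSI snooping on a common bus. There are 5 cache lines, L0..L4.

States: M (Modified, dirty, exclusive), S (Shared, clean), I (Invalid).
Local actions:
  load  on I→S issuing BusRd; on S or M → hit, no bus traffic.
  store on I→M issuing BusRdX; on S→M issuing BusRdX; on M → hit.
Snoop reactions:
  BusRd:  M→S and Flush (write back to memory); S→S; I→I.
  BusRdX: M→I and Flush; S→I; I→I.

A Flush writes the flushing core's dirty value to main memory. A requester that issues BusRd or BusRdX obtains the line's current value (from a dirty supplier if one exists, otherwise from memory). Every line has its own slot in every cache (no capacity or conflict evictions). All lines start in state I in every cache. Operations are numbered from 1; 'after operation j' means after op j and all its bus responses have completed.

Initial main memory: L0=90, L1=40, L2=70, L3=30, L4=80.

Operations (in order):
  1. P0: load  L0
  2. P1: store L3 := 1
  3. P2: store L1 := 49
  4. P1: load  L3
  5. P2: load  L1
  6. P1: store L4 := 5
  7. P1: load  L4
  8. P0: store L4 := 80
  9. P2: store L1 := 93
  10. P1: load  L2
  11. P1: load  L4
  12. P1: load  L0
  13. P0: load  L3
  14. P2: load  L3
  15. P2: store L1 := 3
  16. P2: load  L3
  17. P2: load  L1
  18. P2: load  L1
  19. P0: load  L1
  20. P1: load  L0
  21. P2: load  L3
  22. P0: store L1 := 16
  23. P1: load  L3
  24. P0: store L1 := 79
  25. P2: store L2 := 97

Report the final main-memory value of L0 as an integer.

[1] P0: load  L0 | P0:S(90), P1:I, P2:I | bus: BusRd
[2] P1: store L3 := 1 | P0:I, P1:M(1), P2:I | bus: BusRdX
[3] P2: store L1 := 49 | P0:I, P1:I, P2:M(49) | bus: BusRdX
[4] P1: load  L3 | P0:I, P1:M(1), P2:I | bus: none
[5] P2: load  L1 | P0:I, P1:I, P2:M(49) | bus: none
[6] P1: store L4 := 5 | P0:I, P1:M(5), P2:I | bus: BusRdX
[7] P1: load  L4 | P0:I, P1:M(5), P2:I | bus: none
[8] P0: store L4 := 80 | P0:M(80), P1:I, P2:I | bus: BusRdX,Flush
[9] P2: store L1 := 93 | P0:I, P1:I, P2:M(93) | bus: none
[10] P1: load  L2 | P0:I, P1:S(70), P2:I | bus: BusRd
[11] P1: load  L4 | P0:S(80), P1:S(80), P2:I | bus: BusRd,Flush
[12] P1: load  L0 | P0:S(90), P1:S(90), P2:I | bus: BusRd
[13] P0: load  L3 | P0:S(1), P1:S(1), P2:I | bus: BusRd,Flush
[14] P2: load  L3 | P0:S(1), P1:S(1), P2:S(1) | bus: BusRd
[15] P2: store L1 := 3 | P0:I, P1:I, P2:M(3) | bus: none
[16] P2: load  L3 | P0:S(1), P1:S(1), P2:S(1) | bus: none
[17] P2: load  L1 | P0:I, P1:I, P2:M(3) | bus: none
[18] P2: load  L1 | P0:I, P1:I, P2:M(3) | bus: none
[19] P0: load  L1 | P0:S(3), P1:I, P2:S(3) | bus: BusRd,Flush
[20] P1: load  L0 | P0:S(90), P1:S(90), P2:I | bus: none
[21] P2: load  L3 | P0:S(1), P1:S(1), P2:S(1) | bus: none
[22] P0: store L1 := 16 | P0:M(16), P1:I, P2:I | bus: BusRdX
[23] P1: load  L3 | P0:S(1), P1:S(1), P2:S(1) | bus: none
[24] P0: store L1 := 79 | P0:M(79), P1:I, P2:I | bus: none
[25] P2: store L2 := 97 | P0:I, P1:I, P2:M(97) | bus: BusRdX

memory[L0] = 90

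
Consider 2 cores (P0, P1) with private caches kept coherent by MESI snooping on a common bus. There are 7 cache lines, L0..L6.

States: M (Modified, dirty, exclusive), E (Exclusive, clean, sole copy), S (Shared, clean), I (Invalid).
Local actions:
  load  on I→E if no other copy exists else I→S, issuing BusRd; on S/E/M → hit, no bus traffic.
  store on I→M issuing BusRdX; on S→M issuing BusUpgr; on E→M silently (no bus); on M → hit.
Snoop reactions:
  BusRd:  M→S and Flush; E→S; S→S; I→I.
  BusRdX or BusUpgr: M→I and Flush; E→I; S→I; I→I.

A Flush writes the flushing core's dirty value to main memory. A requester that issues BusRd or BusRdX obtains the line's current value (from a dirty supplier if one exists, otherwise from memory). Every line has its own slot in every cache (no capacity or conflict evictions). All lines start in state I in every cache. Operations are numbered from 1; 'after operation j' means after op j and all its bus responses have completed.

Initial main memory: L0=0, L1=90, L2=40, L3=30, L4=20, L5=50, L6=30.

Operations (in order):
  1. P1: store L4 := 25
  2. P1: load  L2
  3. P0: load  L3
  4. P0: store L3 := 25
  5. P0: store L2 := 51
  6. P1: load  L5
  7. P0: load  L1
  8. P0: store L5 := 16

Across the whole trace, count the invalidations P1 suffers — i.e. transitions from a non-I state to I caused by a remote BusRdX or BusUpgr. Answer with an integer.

invalidations = 2

[1] P1: store L4 := 25 | P0:I, P1:M(25) | bus: BusRdX
[2] P1: load  L2 | P0:I, P1:E(40) | bus: BusRd
[3] P0: load  L3 | P0:E(30), P1:I | bus: BusRd
[4] P0: store L3 := 25 | P0:M(25), P1:I | bus: none
[5] P0: store L2 := 51 | P0:M(51), P1:I | bus: BusRdX
[6] P1: load  L5 | P0:I, P1:E(50) | bus: BusRd
[7] P0: load  L1 | P0:E(90), P1:I | bus: BusRd
[8] P0: store L5 := 16 | P0:M(16), P1:I | bus: BusRdX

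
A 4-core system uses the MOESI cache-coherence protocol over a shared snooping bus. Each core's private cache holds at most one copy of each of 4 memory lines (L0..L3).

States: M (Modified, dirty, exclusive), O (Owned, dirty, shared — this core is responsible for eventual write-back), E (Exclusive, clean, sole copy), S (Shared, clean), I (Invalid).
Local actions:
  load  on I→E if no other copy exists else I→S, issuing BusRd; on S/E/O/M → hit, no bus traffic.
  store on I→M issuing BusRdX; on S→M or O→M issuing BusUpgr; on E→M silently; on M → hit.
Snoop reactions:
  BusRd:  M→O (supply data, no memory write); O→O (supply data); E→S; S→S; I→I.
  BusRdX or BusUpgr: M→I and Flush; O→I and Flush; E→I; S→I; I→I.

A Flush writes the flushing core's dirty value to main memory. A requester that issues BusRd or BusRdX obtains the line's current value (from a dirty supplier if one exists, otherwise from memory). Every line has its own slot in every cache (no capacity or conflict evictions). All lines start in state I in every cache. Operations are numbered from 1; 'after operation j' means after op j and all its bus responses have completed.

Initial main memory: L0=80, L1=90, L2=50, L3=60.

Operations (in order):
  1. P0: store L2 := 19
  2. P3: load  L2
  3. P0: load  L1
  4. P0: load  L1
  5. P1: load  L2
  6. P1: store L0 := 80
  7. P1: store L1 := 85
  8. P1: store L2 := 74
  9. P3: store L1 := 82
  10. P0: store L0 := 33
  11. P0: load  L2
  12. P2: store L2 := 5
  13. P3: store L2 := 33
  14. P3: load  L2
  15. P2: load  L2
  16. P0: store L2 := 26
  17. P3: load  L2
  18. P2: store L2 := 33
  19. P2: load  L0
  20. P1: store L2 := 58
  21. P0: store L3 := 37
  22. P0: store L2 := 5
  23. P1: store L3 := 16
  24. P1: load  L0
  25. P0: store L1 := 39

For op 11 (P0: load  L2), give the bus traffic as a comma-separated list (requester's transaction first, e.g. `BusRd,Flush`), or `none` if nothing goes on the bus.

bus = BusRd

1. P0: store L2 := 19  bus=[BusRdX]  L2: P0=M P1=I P2=I P3=I  mem[L2]=50
2. P3: load  L2  bus=[BusRd]  L2: P0=O P1=I P2=I P3=S  mem[L2]=50
3. P0: load  L1  bus=[BusRd]  L1: P0=E P1=I P2=I P3=I  mem[L1]=90
4. P0: load  L1  bus=[-]  L1: P0=E P1=I P2=I P3=I  mem[L1]=90
5. P1: load  L2  bus=[BusRd]  L2: P0=O P1=S P2=I P3=S  mem[L2]=50
6. P1: store L0 := 80  bus=[BusRdX]  L0: P0=I P1=M P2=I P3=I  mem[L0]=80
7. P1: store L1 := 85  bus=[BusRdX]  L1: P0=I P1=M P2=I P3=I  mem[L1]=90
8. P1: store L2 := 74  bus=[BusUpgr,Flush]  L2: P0=I P1=M P2=I P3=I  mem[L2]=19
9. P3: store L1 := 82  bus=[BusRdX,Flush]  L1: P0=I P1=I P2=I P3=M  mem[L1]=85
10. P0: store L0 := 33  bus=[BusRdX,Flush]  L0: P0=M P1=I P2=I P3=I  mem[L0]=80
11. P0: load  L2  bus=[BusRd]  L2: P0=S P1=O P2=I P3=I  mem[L2]=19
12. P2: store L2 := 5  bus=[BusRdX,Flush]  L2: P0=I P1=I P2=M P3=I  mem[L2]=74
13. P3: store L2 := 33  bus=[BusRdX,Flush]  L2: P0=I P1=I P2=I P3=M  mem[L2]=5
14. P3: load  L2  bus=[-]  L2: P0=I P1=I P2=I P3=M  mem[L2]=5
15. P2: load  L2  bus=[BusRd]  L2: P0=I P1=I P2=S P3=O  mem[L2]=5
16. P0: store L2 := 26  bus=[BusRdX,Flush]  L2: P0=M P1=I P2=I P3=I  mem[L2]=33
17. P3: load  L2  bus=[BusRd]  L2: P0=O P1=I P2=I P3=S  mem[L2]=33
18. P2: store L2 := 33  bus=[BusRdX,Flush]  L2: P0=I P1=I P2=M P3=I  mem[L2]=26
19. P2: load  L0  bus=[BusRd]  L0: P0=O P1=I P2=S P3=I  mem[L0]=80
20. P1: store L2 := 58  bus=[BusRdX,Flush]  L2: P0=I P1=M P2=I P3=I  mem[L2]=33
21. P0: store L3 := 37  bus=[BusRdX]  L3: P0=M P1=I P2=I P3=I  mem[L3]=60
22. P0: store L2 := 5  bus=[BusRdX,Flush]  L2: P0=M P1=I P2=I P3=I  mem[L2]=58
23. P1: store L3 := 16  bus=[BusRdX,Flush]  L3: P0=I P1=M P2=I P3=I  mem[L3]=37
24. P1: load  L0  bus=[BusRd]  L0: P0=O P1=S P2=S P3=I  mem[L0]=80
25. P0: store L1 := 39  bus=[BusRdX,Flush]  L1: P0=M P1=I P2=I P3=I  mem[L1]=82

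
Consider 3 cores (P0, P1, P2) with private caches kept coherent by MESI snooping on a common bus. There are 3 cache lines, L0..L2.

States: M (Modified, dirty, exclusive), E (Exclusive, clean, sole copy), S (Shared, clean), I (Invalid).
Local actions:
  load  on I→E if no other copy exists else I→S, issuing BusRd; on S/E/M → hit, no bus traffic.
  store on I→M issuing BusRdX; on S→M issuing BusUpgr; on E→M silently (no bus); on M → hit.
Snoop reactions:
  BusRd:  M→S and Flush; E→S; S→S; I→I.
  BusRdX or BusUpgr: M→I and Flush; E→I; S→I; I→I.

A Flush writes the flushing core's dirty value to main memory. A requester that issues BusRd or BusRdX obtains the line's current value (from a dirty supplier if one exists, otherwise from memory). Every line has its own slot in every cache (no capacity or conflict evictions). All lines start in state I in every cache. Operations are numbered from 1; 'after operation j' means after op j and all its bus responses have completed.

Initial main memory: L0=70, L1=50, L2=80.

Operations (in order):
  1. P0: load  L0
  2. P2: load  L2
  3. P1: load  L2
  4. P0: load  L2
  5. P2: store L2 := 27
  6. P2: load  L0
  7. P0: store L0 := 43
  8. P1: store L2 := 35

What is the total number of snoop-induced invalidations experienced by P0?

invalidations = 1

1. P0: load  L0  bus=[BusRd]  L0: P0=E P1=I P2=I  mem[L0]=70
2. P2: load  L2  bus=[BusRd]  L2: P0=I P1=I P2=E  mem[L2]=80
3. P1: load  L2  bus=[BusRd]  L2: P0=I P1=S P2=S  mem[L2]=80
4. P0: load  L2  bus=[BusRd]  L2: P0=S P1=S P2=S  mem[L2]=80
5. P2: store L2 := 27  bus=[BusUpgr]  L2: P0=I P1=I P2=M  mem[L2]=80
6. P2: load  L0  bus=[BusRd]  L0: P0=S P1=I P2=S  mem[L0]=70
7. P0: store L0 := 43  bus=[BusUpgr]  L0: P0=M P1=I P2=I  mem[L0]=70
8. P1: store L2 := 35  bus=[BusRdX,Flush]  L2: P0=I P1=M P2=I  mem[L2]=27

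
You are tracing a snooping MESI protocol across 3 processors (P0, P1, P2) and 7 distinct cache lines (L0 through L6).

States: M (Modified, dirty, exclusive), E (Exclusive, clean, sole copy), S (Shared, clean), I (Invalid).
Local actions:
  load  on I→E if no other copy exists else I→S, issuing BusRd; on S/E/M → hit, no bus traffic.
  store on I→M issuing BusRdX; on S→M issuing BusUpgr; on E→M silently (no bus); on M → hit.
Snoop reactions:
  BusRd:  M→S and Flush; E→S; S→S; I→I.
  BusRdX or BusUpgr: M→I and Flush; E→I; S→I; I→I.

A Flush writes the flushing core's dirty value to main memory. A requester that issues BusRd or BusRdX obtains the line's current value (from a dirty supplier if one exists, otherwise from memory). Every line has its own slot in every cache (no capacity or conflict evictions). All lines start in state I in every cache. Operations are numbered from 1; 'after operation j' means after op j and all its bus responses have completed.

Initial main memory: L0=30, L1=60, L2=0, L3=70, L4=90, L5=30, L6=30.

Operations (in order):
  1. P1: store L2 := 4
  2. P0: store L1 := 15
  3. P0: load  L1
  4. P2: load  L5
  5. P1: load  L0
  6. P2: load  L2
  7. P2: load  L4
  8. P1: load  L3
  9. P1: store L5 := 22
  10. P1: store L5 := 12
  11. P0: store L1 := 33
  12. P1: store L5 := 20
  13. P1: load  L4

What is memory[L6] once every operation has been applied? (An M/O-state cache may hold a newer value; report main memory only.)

  op1 P1: store L2 := 4 → I/M/I on L2; bus BusRdX; mem=0
  op2 P0: store L1 := 15 → M/I/I on L1; bus BusRdX; mem=60
  op3 P0: load  L1 → M/I/I on L1; bus (none); mem=60
  op4 P2: load  L5 → I/I/E on L5; bus BusRd; mem=30
  op5 P1: load  L0 → I/E/I on L0; bus BusRd; mem=30
  op6 P2: load  L2 → I/S/S on L2; bus BusRd Flush; mem=4
  op7 P2: load  L4 → I/I/E on L4; bus BusRd; mem=90
  op8 P1: load  L3 → I/E/I on L3; bus BusRd; mem=70
  op9 P1: store L5 := 22 → I/M/I on L5; bus BusRdX; mem=30
  op10 P1: store L5 := 12 → I/M/I on L5; bus (none); mem=30
  op11 P0: store L1 := 33 → M/I/I on L1; bus (none); mem=60
  op12 P1: store L5 := 20 → I/M/I on L5; bus (none); mem=30
  op13 P1: load  L4 → I/S/S on L4; bus BusRd; mem=90

memory[L6] = 30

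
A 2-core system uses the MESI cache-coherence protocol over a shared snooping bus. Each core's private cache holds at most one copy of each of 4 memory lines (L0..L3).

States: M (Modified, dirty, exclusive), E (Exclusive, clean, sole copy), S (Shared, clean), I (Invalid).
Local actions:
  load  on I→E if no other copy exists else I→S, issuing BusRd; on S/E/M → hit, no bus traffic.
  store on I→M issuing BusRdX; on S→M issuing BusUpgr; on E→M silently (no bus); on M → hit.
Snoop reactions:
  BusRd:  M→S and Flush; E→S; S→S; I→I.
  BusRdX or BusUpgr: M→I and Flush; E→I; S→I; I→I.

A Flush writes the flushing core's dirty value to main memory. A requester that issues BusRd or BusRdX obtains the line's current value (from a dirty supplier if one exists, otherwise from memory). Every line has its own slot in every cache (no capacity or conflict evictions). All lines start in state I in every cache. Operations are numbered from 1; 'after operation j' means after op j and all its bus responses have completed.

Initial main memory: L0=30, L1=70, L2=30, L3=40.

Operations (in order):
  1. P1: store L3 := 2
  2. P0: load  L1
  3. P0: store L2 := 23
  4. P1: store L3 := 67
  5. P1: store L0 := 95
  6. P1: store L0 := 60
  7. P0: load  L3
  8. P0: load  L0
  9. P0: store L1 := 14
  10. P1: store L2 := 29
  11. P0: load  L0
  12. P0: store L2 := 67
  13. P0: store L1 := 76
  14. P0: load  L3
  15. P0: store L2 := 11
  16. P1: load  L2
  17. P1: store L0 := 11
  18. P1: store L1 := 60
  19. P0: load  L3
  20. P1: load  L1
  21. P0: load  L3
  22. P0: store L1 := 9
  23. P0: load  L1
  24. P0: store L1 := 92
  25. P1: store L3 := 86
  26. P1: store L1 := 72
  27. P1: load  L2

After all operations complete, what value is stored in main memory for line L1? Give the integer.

step 1: P1: store L3 := 2  ⟶  IM  (L3)  txn=BusRdX  M[L3]=40
step 2: P0: load  L1  ⟶  EI  (L1)  txn=BusRd  M[L1]=70
step 3: P0: store L2 := 23  ⟶  MI  (L2)  txn=BusRdX  M[L2]=30
step 4: P1: store L3 := 67  ⟶  IM  (L3)  txn=∅  M[L3]=40
step 5: P1: store L0 := 95  ⟶  IM  (L0)  txn=BusRdX  M[L0]=30
step 6: P1: store L0 := 60  ⟶  IM  (L0)  txn=∅  M[L0]=30
step 7: P0: load  L3  ⟶  SS  (L3)  txn=BusRd+Flush  M[L3]=67
step 8: P0: load  L0  ⟶  SS  (L0)  txn=BusRd+Flush  M[L0]=60
step 9: P0: store L1 := 14  ⟶  MI  (L1)  txn=∅  M[L1]=70
step 10: P1: store L2 := 29  ⟶  IM  (L2)  txn=BusRdX+Flush  M[L2]=23
step 11: P0: load  L0  ⟶  SS  (L0)  txn=∅  M[L0]=60
step 12: P0: store L2 := 67  ⟶  MI  (L2)  txn=BusRdX+Flush  M[L2]=29
step 13: P0: store L1 := 76  ⟶  MI  (L1)  txn=∅  M[L1]=70
step 14: P0: load  L3  ⟶  SS  (L3)  txn=∅  M[L3]=67
step 15: P0: store L2 := 11  ⟶  MI  (L2)  txn=∅  M[L2]=29
step 16: P1: load  L2  ⟶  SS  (L2)  txn=BusRd+Flush  M[L2]=11
step 17: P1: store L0 := 11  ⟶  IM  (L0)  txn=BusUpgr  M[L0]=60
step 18: P1: store L1 := 60  ⟶  IM  (L1)  txn=BusRdX+Flush  M[L1]=76
step 19: P0: load  L3  ⟶  SS  (L3)  txn=∅  M[L3]=67
step 20: P1: load  L1  ⟶  IM  (L1)  txn=∅  M[L1]=76
step 21: P0: load  L3  ⟶  SS  (L3)  txn=∅  M[L3]=67
step 22: P0: store L1 := 9  ⟶  MI  (L1)  txn=BusRdX+Flush  M[L1]=60
step 23: P0: load  L1  ⟶  MI  (L1)  txn=∅  M[L1]=60
step 24: P0: store L1 := 92  ⟶  MI  (L1)  txn=∅  M[L1]=60
step 25: P1: store L3 := 86  ⟶  IM  (L3)  txn=BusUpgr  M[L3]=67
step 26: P1: store L1 := 72  ⟶  IM  (L1)  txn=BusRdX+Flush  M[L1]=92
step 27: P1: load  L2  ⟶  SS  (L2)  txn=∅  M[L2]=11

memory[L1] = 92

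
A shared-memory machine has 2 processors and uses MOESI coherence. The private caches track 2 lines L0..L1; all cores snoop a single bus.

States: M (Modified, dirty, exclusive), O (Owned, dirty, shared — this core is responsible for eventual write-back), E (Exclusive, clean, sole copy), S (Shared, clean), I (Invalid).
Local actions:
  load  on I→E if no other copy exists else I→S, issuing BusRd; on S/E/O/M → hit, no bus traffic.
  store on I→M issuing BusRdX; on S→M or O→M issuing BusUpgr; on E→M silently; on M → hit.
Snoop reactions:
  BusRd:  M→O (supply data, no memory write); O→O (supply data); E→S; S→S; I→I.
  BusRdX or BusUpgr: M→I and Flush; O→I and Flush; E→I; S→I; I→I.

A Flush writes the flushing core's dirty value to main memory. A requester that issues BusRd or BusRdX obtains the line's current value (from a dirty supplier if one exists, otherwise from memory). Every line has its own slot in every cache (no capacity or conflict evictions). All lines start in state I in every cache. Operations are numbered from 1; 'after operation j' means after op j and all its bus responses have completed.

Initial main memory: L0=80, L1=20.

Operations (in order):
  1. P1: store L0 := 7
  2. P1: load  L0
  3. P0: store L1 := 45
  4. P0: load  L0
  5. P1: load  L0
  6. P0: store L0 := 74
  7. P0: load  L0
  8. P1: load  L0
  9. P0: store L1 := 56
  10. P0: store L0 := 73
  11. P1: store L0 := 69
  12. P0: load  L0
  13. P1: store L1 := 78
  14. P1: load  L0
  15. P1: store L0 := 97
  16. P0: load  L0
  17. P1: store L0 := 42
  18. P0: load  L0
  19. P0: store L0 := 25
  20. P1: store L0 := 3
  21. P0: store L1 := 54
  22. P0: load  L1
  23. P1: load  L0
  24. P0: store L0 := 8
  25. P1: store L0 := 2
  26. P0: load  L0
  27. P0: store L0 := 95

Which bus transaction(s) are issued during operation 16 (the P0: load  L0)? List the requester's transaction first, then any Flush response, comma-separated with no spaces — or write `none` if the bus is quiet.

  op1 P1: store L0 := 7 → I/M on L0; bus BusRdX; mem=80
  op2 P1: load  L0 → I/M on L0; bus (none); mem=80
  op3 P0: store L1 := 45 → M/I on L1; bus BusRdX; mem=20
  op4 P0: load  L0 → S/O on L0; bus BusRd; mem=80
  op5 P1: load  L0 → S/O on L0; bus (none); mem=80
  op6 P0: store L0 := 74 → M/I on L0; bus BusUpgr Flush; mem=7
  op7 P0: load  L0 → M/I on L0; bus (none); mem=7
  op8 P1: load  L0 → O/S on L0; bus BusRd; mem=7
  op9 P0: store L1 := 56 → M/I on L1; bus (none); mem=20
  op10 P0: store L0 := 73 → M/I on L0; bus BusUpgr; mem=7
  op11 P1: store L0 := 69 → I/M on L0; bus BusRdX Flush; mem=73
  op12 P0: load  L0 → S/O on L0; bus BusRd; mem=73
  op13 P1: store L1 := 78 → I/M on L1; bus BusRdX Flush; mem=56
  op14 P1: load  L0 → S/O on L0; bus (none); mem=73
  op15 P1: store L0 := 97 → I/M on L0; bus BusUpgr; mem=73
  op16 P0: load  L0 → S/O on L0; bus BusRd; mem=73
  op17 P1: store L0 := 42 → I/M on L0; bus BusUpgr; mem=73
  op18 P0: load  L0 → S/O on L0; bus BusRd; mem=73
  op19 P0: store L0 := 25 → M/I on L0; bus BusUpgr Flush; mem=42
  op20 P1: store L0 := 3 → I/M on L0; bus BusRdX Flush; mem=25
  op21 P0: store L1 := 54 → M/I on L1; bus BusRdX Flush; mem=78
  op22 P0: load  L1 → M/I on L1; bus (none); mem=78
  op23 P1: load  L0 → I/M on L0; bus (none); mem=25
  op24 P0: store L0 := 8 → M/I on L0; bus BusRdX Flush; mem=3
  op25 P1: store L0 := 2 → I/M on L0; bus BusRdX Flush; mem=8
  op26 P0: load  L0 → S/O on L0; bus BusRd; mem=8
  op27 P0: store L0 := 95 → M/I on L0; bus BusUpgr Flush; mem=2

bus = BusRd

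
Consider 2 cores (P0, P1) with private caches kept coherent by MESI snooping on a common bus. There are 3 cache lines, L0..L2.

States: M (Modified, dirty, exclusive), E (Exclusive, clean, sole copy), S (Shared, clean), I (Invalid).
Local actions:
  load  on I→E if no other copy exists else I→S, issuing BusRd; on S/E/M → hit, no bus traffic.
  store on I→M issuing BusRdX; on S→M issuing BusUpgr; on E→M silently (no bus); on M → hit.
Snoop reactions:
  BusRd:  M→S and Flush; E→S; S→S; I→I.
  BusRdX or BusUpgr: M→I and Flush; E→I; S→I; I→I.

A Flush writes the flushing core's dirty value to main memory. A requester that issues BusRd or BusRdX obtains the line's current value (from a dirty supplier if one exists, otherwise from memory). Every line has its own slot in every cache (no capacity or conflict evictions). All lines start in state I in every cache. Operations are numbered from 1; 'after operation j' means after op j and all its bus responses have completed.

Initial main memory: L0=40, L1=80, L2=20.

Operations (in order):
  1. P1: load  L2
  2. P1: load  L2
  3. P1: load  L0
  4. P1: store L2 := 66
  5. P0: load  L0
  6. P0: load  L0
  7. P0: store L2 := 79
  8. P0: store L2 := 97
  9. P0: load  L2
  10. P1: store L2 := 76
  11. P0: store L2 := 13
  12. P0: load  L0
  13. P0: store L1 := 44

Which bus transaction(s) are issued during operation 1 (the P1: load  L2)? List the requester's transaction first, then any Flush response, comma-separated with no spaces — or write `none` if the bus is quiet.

step 1: P1: load  L2  ⟶  IE  (L2)  txn=BusRd  M[L2]=20
step 2: P1: load  L2  ⟶  IE  (L2)  txn=∅  M[L2]=20
step 3: P1: load  L0  ⟶  IE  (L0)  txn=BusRd  M[L0]=40
step 4: P1: store L2 := 66  ⟶  IM  (L2)  txn=∅  M[L2]=20
step 5: P0: load  L0  ⟶  SS  (L0)  txn=BusRd  M[L0]=40
step 6: P0: load  L0  ⟶  SS  (L0)  txn=∅  M[L0]=40
step 7: P0: store L2 := 79  ⟶  MI  (L2)  txn=BusRdX+Flush  M[L2]=66
step 8: P0: store L2 := 97  ⟶  MI  (L2)  txn=∅  M[L2]=66
step 9: P0: load  L2  ⟶  MI  (L2)  txn=∅  M[L2]=66
step 10: P1: store L2 := 76  ⟶  IM  (L2)  txn=BusRdX+Flush  M[L2]=97
step 11: P0: store L2 := 13  ⟶  MI  (L2)  txn=BusRdX+Flush  M[L2]=76
step 12: P0: load  L0  ⟶  SS  (L0)  txn=∅  M[L0]=40
step 13: P0: store L1 := 44  ⟶  MI  (L1)  txn=BusRdX  M[L1]=80

bus = BusRd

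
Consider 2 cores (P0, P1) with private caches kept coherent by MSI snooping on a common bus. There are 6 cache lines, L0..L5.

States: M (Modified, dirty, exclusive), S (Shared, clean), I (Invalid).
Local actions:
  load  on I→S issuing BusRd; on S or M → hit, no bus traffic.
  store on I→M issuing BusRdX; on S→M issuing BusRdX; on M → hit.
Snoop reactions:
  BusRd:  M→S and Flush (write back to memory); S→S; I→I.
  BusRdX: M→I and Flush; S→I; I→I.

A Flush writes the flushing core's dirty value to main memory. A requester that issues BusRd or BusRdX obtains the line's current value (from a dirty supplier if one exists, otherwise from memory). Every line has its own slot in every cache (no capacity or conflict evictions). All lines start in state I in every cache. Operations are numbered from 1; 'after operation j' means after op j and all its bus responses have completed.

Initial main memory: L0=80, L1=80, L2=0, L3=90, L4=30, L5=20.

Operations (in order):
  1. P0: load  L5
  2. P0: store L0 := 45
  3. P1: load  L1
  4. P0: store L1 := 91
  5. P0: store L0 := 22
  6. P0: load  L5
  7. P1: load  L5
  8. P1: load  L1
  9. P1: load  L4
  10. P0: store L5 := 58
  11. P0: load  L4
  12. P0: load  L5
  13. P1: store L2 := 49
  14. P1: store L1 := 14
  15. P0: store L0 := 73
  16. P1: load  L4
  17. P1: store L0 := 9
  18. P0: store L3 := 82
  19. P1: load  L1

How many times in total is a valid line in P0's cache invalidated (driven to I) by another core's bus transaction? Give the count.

invalidations = 2

step 1: P0: load  L5  ⟶  SI  (L5)  txn=BusRd  M[L5]=20
step 2: P0: store L0 := 45  ⟶  MI  (L0)  txn=BusRdX  M[L0]=80
step 3: P1: load  L1  ⟶  IS  (L1)  txn=BusRd  M[L1]=80
step 4: P0: store L1 := 91  ⟶  MI  (L1)  txn=BusRdX  M[L1]=80
step 5: P0: store L0 := 22  ⟶  MI  (L0)  txn=∅  M[L0]=80
step 6: P0: load  L5  ⟶  SI  (L5)  txn=∅  M[L5]=20
step 7: P1: load  L5  ⟶  SS  (L5)  txn=BusRd  M[L5]=20
step 8: P1: load  L1  ⟶  SS  (L1)  txn=BusRd+Flush  M[L1]=91
step 9: P1: load  L4  ⟶  IS  (L4)  txn=BusRd  M[L4]=30
step 10: P0: store L5 := 58  ⟶  MI  (L5)  txn=BusRdX  M[L5]=20
step 11: P0: load  L4  ⟶  SS  (L4)  txn=BusRd  M[L4]=30
step 12: P0: load  L5  ⟶  MI  (L5)  txn=∅  M[L5]=20
step 13: P1: store L2 := 49  ⟶  IM  (L2)  txn=BusRdX  M[L2]=0
step 14: P1: store L1 := 14  ⟶  IM  (L1)  txn=BusRdX  M[L1]=91
step 15: P0: store L0 := 73  ⟶  MI  (L0)  txn=∅  M[L0]=80
step 16: P1: load  L4  ⟶  SS  (L4)  txn=∅  M[L4]=30
step 17: P1: store L0 := 9  ⟶  IM  (L0)  txn=BusRdX+Flush  M[L0]=73
step 18: P0: store L3 := 82  ⟶  MI  (L3)  txn=BusRdX  M[L3]=90
step 19: P1: load  L1  ⟶  IM  (L1)  txn=∅  M[L1]=91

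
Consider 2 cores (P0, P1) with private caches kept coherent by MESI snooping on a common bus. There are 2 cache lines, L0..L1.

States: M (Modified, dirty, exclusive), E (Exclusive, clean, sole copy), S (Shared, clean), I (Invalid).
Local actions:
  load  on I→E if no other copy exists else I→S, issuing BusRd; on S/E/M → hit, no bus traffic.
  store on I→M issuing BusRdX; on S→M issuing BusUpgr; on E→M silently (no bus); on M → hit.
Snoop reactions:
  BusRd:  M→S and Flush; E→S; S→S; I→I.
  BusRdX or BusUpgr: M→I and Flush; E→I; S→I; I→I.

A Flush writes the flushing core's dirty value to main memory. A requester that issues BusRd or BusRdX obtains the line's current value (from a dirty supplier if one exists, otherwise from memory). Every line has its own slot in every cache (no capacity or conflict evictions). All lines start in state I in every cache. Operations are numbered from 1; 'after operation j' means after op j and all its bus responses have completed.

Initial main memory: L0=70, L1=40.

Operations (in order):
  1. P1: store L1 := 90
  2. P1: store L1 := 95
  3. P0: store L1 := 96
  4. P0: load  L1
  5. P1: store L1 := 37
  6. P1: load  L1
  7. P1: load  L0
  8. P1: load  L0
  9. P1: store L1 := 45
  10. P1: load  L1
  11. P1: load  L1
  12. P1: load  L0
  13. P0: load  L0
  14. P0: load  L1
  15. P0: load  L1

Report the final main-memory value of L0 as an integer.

[1] P1: store L1 := 90 | P0:I, P1:M(90) | bus: BusRdX
[2] P1: store L1 := 95 | P0:I, P1:M(95) | bus: none
[3] P0: store L1 := 96 | P0:M(96), P1:I | bus: BusRdX,Flush
[4] P0: load  L1 | P0:M(96), P1:I | bus: none
[5] P1: store L1 := 37 | P0:I, P1:M(37) | bus: BusRdX,Flush
[6] P1: load  L1 | P0:I, P1:M(37) | bus: none
[7] P1: load  L0 | P0:I, P1:E(70) | bus: BusRd
[8] P1: load  L0 | P0:I, P1:E(70) | bus: none
[9] P1: store L1 := 45 | P0:I, P1:M(45) | bus: none
[10] P1: load  L1 | P0:I, P1:M(45) | bus: none
[11] P1: load  L1 | P0:I, P1:M(45) | bus: none
[12] P1: load  L0 | P0:I, P1:E(70) | bus: none
[13] P0: load  L0 | P0:S(70), P1:S(70) | bus: BusRd
[14] P0: load  L1 | P0:S(45), P1:S(45) | bus: BusRd,Flush
[15] P0: load  L1 | P0:S(45), P1:S(45) | bus: none

memory[L0] = 70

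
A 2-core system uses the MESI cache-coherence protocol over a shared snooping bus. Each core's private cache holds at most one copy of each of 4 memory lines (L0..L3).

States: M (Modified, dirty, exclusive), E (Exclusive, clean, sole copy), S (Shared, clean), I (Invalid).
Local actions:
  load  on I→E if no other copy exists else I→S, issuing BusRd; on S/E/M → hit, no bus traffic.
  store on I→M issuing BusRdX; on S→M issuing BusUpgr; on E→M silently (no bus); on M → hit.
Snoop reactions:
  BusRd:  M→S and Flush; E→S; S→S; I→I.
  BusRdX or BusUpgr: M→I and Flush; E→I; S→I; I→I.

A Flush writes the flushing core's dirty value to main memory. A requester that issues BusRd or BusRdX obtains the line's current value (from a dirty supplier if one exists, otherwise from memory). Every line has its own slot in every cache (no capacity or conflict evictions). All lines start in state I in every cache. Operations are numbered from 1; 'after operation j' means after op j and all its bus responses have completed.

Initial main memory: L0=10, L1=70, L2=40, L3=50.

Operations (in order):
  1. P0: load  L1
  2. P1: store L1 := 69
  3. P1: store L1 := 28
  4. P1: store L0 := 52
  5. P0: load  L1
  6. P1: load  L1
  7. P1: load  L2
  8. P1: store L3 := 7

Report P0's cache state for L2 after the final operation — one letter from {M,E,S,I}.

state = I

step 1: P0: load  L1  ⟶  EI  (L1)  txn=BusRd  M[L1]=70
step 2: P1: store L1 := 69  ⟶  IM  (L1)  txn=BusRdX  M[L1]=70
step 3: P1: store L1 := 28  ⟶  IM  (L1)  txn=∅  M[L1]=70
step 4: P1: store L0 := 52  ⟶  IM  (L0)  txn=BusRdX  M[L0]=10
step 5: P0: load  L1  ⟶  SS  (L1)  txn=BusRd+Flush  M[L1]=28
step 6: P1: load  L1  ⟶  SS  (L1)  txn=∅  M[L1]=28
step 7: P1: load  L2  ⟶  IE  (L2)  txn=BusRd  M[L2]=40
step 8: P1: store L3 := 7  ⟶  IM  (L3)  txn=BusRdX  M[L3]=50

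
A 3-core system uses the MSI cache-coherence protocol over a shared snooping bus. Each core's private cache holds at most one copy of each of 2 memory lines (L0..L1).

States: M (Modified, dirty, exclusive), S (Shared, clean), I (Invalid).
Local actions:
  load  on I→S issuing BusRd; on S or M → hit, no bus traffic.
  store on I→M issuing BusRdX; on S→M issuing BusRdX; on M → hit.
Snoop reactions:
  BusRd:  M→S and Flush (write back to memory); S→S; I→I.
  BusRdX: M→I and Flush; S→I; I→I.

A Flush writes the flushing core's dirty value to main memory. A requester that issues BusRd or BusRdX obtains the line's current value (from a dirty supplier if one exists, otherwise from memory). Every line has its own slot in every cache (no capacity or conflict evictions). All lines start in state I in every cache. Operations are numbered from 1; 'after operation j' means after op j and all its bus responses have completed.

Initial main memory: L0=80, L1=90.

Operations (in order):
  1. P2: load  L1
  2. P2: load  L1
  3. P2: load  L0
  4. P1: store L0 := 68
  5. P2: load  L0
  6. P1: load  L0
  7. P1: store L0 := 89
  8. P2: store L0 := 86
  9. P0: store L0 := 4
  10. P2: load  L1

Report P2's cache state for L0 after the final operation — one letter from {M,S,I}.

1. P2: load  L1  bus=[BusRd]  L1: P0=I P1=I P2=S  mem[L1]=90
2. P2: load  L1  bus=[-]  L1: P0=I P1=I P2=S  mem[L1]=90
3. P2: load  L0  bus=[BusRd]  L0: P0=I P1=I P2=S  mem[L0]=80
4. P1: store L0 := 68  bus=[BusRdX]  L0: P0=I P1=M P2=I  mem[L0]=80
5. P2: load  L0  bus=[BusRd,Flush]  L0: P0=I P1=S P2=S  mem[L0]=68
6. P1: load  L0  bus=[-]  L0: P0=I P1=S P2=S  mem[L0]=68
7. P1: store L0 := 89  bus=[BusRdX]  L0: P0=I P1=M P2=I  mem[L0]=68
8. P2: store L0 := 86  bus=[BusRdX,Flush]  L0: P0=I P1=I P2=M  mem[L0]=89
9. P0: store L0 := 4  bus=[BusRdX,Flush]  L0: P0=M P1=I P2=I  mem[L0]=86
10. P2: load  L1  bus=[-]  L1: P0=I P1=I P2=S  mem[L1]=90

state = I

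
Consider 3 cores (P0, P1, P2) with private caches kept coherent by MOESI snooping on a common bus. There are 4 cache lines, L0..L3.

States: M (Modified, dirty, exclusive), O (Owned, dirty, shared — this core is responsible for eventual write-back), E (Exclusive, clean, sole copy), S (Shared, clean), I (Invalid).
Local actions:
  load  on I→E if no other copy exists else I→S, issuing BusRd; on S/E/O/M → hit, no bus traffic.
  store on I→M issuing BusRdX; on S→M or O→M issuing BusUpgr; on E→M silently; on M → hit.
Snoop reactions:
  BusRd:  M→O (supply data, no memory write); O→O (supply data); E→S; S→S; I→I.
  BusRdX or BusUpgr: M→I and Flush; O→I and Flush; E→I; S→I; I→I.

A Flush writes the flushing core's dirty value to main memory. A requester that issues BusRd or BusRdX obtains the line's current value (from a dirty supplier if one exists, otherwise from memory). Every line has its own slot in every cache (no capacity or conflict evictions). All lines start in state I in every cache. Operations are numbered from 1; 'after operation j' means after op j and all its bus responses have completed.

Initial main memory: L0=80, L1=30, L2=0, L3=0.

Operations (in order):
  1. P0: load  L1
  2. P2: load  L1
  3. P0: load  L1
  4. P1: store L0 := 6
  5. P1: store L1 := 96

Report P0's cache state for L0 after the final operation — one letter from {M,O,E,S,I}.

[1] P0: load  L1 | P0:E(30), P1:I, P2:I | bus: BusRd
[2] P2: load  L1 | P0:S(30), P1:I, P2:S(30) | bus: BusRd
[3] P0: load  L1 | P0:S(30), P1:I, P2:S(30) | bus: none
[4] P1: store L0 := 6 | P0:I, P1:M(6), P2:I | bus: BusRdX
[5] P1: store L1 := 96 | P0:I, P1:M(96), P2:I | bus: BusRdX

state = I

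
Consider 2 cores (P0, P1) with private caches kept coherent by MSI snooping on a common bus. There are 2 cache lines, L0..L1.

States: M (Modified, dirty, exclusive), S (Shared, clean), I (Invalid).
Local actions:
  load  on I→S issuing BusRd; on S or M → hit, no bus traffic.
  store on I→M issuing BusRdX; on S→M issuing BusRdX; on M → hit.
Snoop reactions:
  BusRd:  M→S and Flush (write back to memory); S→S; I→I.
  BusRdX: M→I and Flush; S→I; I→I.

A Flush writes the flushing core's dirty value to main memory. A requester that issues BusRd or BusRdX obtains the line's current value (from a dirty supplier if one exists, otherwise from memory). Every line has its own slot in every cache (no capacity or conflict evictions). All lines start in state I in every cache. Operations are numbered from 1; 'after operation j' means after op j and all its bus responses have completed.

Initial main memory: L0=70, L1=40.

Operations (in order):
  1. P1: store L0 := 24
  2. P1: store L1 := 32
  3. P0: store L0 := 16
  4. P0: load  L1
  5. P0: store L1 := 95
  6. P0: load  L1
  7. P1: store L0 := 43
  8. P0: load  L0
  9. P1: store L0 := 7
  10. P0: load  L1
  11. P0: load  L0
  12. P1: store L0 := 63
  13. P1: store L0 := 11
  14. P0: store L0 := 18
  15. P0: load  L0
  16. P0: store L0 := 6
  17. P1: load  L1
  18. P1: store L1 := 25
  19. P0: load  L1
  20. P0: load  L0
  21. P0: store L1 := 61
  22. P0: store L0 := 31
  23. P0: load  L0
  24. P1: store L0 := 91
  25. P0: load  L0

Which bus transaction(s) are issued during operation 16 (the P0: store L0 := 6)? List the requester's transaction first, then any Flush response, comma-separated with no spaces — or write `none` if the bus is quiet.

bus = none

  op1 P1: store L0 := 24 → I/M on L0; bus BusRdX; mem=70
  op2 P1: store L1 := 32 → I/M on L1; bus BusRdX; mem=40
  op3 P0: store L0 := 16 → M/I on L0; bus BusRdX Flush; mem=24
  op4 P0: load  L1 → S/S on L1; bus BusRd Flush; mem=32
  op5 P0: store L1 := 95 → M/I on L1; bus BusRdX; mem=32
  op6 P0: load  L1 → M/I on L1; bus (none); mem=32
  op7 P1: store L0 := 43 → I/M on L0; bus BusRdX Flush; mem=16
  op8 P0: load  L0 → S/S on L0; bus BusRd Flush; mem=43
  op9 P1: store L0 := 7 → I/M on L0; bus BusRdX; mem=43
  op10 P0: load  L1 → M/I on L1; bus (none); mem=32
  op11 P0: load  L0 → S/S on L0; bus BusRd Flush; mem=7
  op12 P1: store L0 := 63 → I/M on L0; bus BusRdX; mem=7
  op13 P1: store L0 := 11 → I/M on L0; bus (none); mem=7
  op14 P0: store L0 := 18 → M/I on L0; bus BusRdX Flush; mem=11
  op15 P0: load  L0 → M/I on L0; bus (none); mem=11
  op16 P0: store L0 := 6 → M/I on L0; bus (none); mem=11
  op17 P1: load  L1 → S/S on L1; bus BusRd Flush; mem=95
  op18 P1: store L1 := 25 → I/M on L1; bus BusRdX; mem=95
  op19 P0: load  L1 → S/S on L1; bus BusRd Flush; mem=25
  op20 P0: load  L0 → M/I on L0; bus (none); mem=11
  op21 P0: store L1 := 61 → M/I on L1; bus BusRdX; mem=25
  op22 P0: store L0 := 31 → M/I on L0; bus (none); mem=11
  op23 P0: load  L0 → M/I on L0; bus (none); mem=11
  op24 P1: store L0 := 91 → I/M on L0; bus BusRdX Flush; mem=31
  op25 P0: load  L0 → S/S on L0; bus BusRd Flush; mem=91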